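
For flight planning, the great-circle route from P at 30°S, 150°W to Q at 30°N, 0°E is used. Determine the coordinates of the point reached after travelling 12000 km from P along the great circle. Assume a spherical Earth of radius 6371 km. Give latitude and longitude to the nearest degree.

≈ 15°N, 48°W

The haversine formula gives a central angle δ ≈ 2.689 rad (154.1°) between the endpoints. The total great-circle distance is δ·R ≈ 2.689 × 6371 ≈ 17135 km, so the target fraction is f = 12000/17135 ≈ 0.700.
Interpolate at f ≈ 0.700 with slerp weights a = sin((1−f)δ)/sin δ ≈ 1.651, b = sin(fδ)/sin δ ≈ 2.178.
p = a·p₁ + b·p₂ ≈ (0.648, -0.715, 0.263); φ = arcsin(p_z) ≈ 15.26°, λ = atan2(p_y, p_x) ≈ -47.84°.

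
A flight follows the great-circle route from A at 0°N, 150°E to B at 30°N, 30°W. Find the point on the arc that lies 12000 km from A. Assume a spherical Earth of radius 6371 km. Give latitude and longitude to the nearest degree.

≈ 72°N, 30°W

The haversine formula gives a central angle δ ≈ 2.618 rad (150.0°) between the endpoints. The total great-circle distance is δ·R ≈ 2.618 × 6371 ≈ 16679 km, so the target fraction is f = 12000/16679 ≈ 0.719.
Interpolate at f ≈ 0.719 with slerp weights a = sin((1−f)δ)/sin δ ≈ 1.340, b = sin(fδ)/sin δ ≈ 1.903.
p = a·p₁ + b·p₂ ≈ (0.266, -0.154, 0.951); φ = arcsin(p_z) ≈ 72.08°, λ = atan2(p_y, p_x) ≈ -30.00°.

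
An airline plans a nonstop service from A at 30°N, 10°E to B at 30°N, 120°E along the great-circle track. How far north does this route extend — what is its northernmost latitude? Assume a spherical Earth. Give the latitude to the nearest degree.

≈ 45°N

The great circle lies in the plane with unit normal n̂ = (p₁ × p₂)/|p₁ × p₂|.
Here n̂_z ≈ +0.705; the vertex latitude is φ_max = arccos|n̂_z| ≈ 45.2°.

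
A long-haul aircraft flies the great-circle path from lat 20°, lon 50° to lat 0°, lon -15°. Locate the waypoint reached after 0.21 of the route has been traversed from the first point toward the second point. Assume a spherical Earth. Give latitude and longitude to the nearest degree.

≈ lat 17°, lon 36°

Write both endpoints as unit vectors p₁, p₂ with components (cos φ cos λ, cos φ sin λ, sin φ).
The central angle between the endpoints is δ = arccos(p₁·p₂) ≈ 1.162 rad (66.6°).
Interpolate at f = 0.21 with slerp weights a = sin((1−f)δ)/sin δ ≈ 0.866, b = sin(fδ)/sin δ ≈ 0.263.
p = a·p₁ + b·p₂ ≈ (0.777, 0.555, 0.296); φ = arcsin(p_z) ≈ 17.22°, λ = atan2(p_y, p_x) ≈ 35.53°.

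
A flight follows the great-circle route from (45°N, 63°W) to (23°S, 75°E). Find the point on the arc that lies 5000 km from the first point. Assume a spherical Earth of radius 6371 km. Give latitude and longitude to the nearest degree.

≈ (41°N, 0°E)

Convert each endpoint to a unit vector on the sphere (x = cos φ cos λ, y = cos φ sin λ, z = sin φ).
The central angle between the endpoints is δ = arccos(p₁·p₂) ≈ 2.434 rad (139.5°). The total great-circle distance is δ·R ≈ 2.434 × 6371 ≈ 15508 km, so the target fraction is f = 5000/15508 ≈ 0.322.
Interpolate at f ≈ 0.322 with slerp weights a = sin((1−f)δ)/sin δ ≈ 1.534, b = sin(fδ)/sin δ ≈ 1.087.
p = a·p₁ + b·p₂ ≈ (0.751, 0.000, 0.660); φ = arcsin(p_z) ≈ 41.28°, λ = atan2(p_y, p_x) ≈ 0.03°.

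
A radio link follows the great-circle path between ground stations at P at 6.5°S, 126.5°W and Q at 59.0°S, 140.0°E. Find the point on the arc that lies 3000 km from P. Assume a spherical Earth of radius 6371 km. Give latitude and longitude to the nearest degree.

Write both endpoints as unit vectors p₁, p₂ with components (cos φ cos λ, cos φ sin λ, sin φ).
The central angle between the endpoints is δ = arccos(p₁·p₂) ≈ 1.505 rad (86.2°). The total great-circle distance is δ·R ≈ 1.505 × 6371 ≈ 9588 km, so the target fraction is f = 3000/9588 ≈ 0.313.
Interpolate at f ≈ 0.313 with slerp weights a = sin((1−f)δ)/sin δ ≈ 0.861, b = sin(fδ)/sin δ ≈ 0.455.
p = a·p₁ + b·p₂ ≈ (-0.688, -0.537, -0.487); φ = arcsin(p_z) ≈ -29.16°, λ = atan2(p_y, p_x) ≈ -142.02°.

≈ 29°S, 142°W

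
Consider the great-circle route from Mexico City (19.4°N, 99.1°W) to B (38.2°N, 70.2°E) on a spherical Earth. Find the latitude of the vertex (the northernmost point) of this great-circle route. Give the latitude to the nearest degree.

≈ 81°N

The great circle lies in the plane with unit normal n̂ = (p₁ × p₂)/|p₁ × p₂|.
Here n̂_z ≈ +0.161; the vertex latitude is φ_max = arccos|n̂_z| ≈ 80.7°.
Check via Clairaut: cos φ_max = |cos φ₁| · sin C = cos(19.4°)·sin(9.9°) ≈ 0.161, again giving ≈ 80.7°.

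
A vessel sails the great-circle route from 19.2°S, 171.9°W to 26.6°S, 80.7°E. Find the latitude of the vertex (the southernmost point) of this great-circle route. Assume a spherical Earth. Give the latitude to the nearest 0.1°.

The great circle lies in the plane with unit normal n̂ = (p₁ × p₂)/|p₁ × p₂|.
Here n̂_z ≈ -0.810; the vertex latitude is φ_max = arccos|n̂_z| ≈ 35.9°.

≈ 35.9°S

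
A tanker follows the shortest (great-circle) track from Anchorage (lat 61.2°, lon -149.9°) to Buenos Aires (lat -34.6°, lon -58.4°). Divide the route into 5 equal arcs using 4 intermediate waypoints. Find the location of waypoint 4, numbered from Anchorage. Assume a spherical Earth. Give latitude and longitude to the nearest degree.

≈ lat -14°, lon -72°

Write both endpoints as unit vectors p₁, p₂ with components (cos φ cos λ, cos φ sin λ, sin φ).
The central angle between the endpoints is δ = arccos(p₁·p₂) ≈ 2.104 rad (120.5°).
Interpolate at f = 4/5 with slerp weights a = sin((1−f)δ)/sin δ ≈ 0.474, b = sin(fδ)/sin δ ≈ 1.154.
p = a·p₁ + b·p₂ ≈ (0.300, -0.923, -0.240); φ = arcsin(p_z) ≈ -13.86°, λ = atan2(p_y, p_x) ≈ -72.00°.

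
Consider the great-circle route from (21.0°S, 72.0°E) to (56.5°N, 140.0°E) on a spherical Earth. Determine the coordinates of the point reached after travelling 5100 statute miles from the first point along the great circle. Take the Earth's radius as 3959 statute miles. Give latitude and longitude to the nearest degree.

≈ (42°N, 114°E)

Convert each endpoint to a unit vector on the sphere (x = cos φ cos λ, y = cos φ sin λ, z = sin φ).
The central angle between the endpoints is δ = arccos(p₁·p₂) ≈ 1.677 rad (96.1°). The total great-circle distance is δ·R ≈ 1.677 × 3959 ≈ 6638 mi, so the target fraction is f = 5100/6638 ≈ 0.768.
Interpolate at f ≈ 0.768 with slerp weights a = sin((1−f)δ)/sin δ ≈ 0.381, b = sin(fδ)/sin δ ≈ 0.966.
p = a·p₁ + b·p₂ ≈ (-0.298, 0.681, 0.669); φ = arcsin(p_z) ≈ 41.97°, λ = atan2(p_y, p_x) ≈ 113.66°.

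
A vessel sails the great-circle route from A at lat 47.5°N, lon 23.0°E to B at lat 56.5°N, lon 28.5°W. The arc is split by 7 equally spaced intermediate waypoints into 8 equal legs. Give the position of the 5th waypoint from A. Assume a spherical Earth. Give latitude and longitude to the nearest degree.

≈ lat 56°N, lon 7°W

From cos δ = sin φ₁ sin φ₂ + cos φ₁ cos φ₂ cos Δλ, the central angle is δ ≈ 0.561 rad (32.1°).
Interpolate at f = 5/8 with slerp weights a = sin((1−f)δ)/sin δ ≈ 0.392, b = sin(fδ)/sin δ ≈ 0.646.
p = a·p₁ + b·p₂ ≈ (0.557, -0.066, 0.828); φ = arcsin(p_z) ≈ 55.86°, λ = atan2(p_y, p_x) ≈ -6.80°.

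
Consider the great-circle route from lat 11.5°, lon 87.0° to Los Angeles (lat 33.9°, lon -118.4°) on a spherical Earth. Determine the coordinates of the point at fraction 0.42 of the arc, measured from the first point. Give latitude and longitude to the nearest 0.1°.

From cos δ = sin φ₁ sin φ₂ + cos φ₁ cos φ₂ cos Δλ, the central angle is δ ≈ 2.244 rad (128.6°).
Interpolate at f = 0.42 with slerp weights a = sin((1−f)δ)/sin δ ≈ 1.233, b = sin(fδ)/sin δ ≈ 1.035.
p = a·p₁ + b·p₂ ≈ (-0.345, 0.451, 0.823); φ = arcsin(p_z) ≈ 55.39°, λ = atan2(p_y, p_x) ≈ 127.43°.

≈ lat 55.4°, lon 127.4°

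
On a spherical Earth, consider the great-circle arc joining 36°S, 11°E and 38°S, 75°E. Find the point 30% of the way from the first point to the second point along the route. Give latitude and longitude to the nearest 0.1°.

≈ 40.4°S, 29.3°E

From cos δ = sin φ₁ sin φ₂ + cos φ₁ cos φ₂ cos Δλ, the central angle is δ ≈ 0.875 rad (50.1°).
Interpolate at f = 0.30 with slerp weights a = sin((1−f)δ)/sin δ ≈ 0.749, b = sin(fδ)/sin δ ≈ 0.338.
p = a·p₁ + b·p₂ ≈ (0.664, 0.373, -0.648); φ = arcsin(p_z) ≈ -40.42°, λ = atan2(p_y, p_x) ≈ 29.33°.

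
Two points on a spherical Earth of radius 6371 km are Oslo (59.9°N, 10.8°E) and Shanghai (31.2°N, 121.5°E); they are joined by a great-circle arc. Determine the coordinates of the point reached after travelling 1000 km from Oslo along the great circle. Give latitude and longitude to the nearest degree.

Convert each endpoint to a unit vector on the sphere (x = cos φ cos λ, y = cos φ sin λ, z = sin φ).
The central angle between the endpoints is δ = arccos(p₁·p₂) ≈ 1.270 rad (72.8°). The total great-circle distance is δ·R ≈ 1.270 × 6371 ≈ 8089 km, so the target fraction is f = 1000/8089 ≈ 0.124.
Interpolate at f ≈ 0.124 with slerp weights a = sin((1−f)δ)/sin δ ≈ 0.939, b = sin(fδ)/sin δ ≈ 0.164.
p = a·p₁ + b·p₂ ≈ (0.390, 0.208, 0.897); φ = arcsin(p_z) ≈ 63.81°, λ = atan2(p_y, p_x) ≈ 28.06°.

≈ (64°N, 28°E)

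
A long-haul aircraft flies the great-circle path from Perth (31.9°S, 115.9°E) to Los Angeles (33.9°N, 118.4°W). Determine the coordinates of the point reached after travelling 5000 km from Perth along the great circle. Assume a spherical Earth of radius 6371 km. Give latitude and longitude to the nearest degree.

Convert each endpoint to a unit vector on the sphere (x = cos φ cos λ, y = cos φ sin λ, z = sin φ).
The central angle between the endpoints is δ = arccos(p₁·p₂) ≈ 2.355 rad (134.9°). The total great-circle distance is δ·R ≈ 2.355 × 6371 ≈ 15001 km, so the target fraction is f = 5000/15001 ≈ 0.333.
Interpolate at f ≈ 0.333 with slerp weights a = sin((1−f)δ)/sin δ ≈ 1.412, b = sin(fδ)/sin δ ≈ 0.998.
p = a·p₁ + b·p₂ ≈ (-0.917, 0.350, -0.190); φ = arcsin(p_z) ≈ -10.93°, λ = atan2(p_y, p_x) ≈ 159.13°.

≈ 11°S, 159°E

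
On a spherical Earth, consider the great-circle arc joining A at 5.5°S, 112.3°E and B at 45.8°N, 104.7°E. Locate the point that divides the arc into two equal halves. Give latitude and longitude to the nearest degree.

≈ 20°N, 109°E

The haversine formula gives a central angle δ ≈ 0.903 rad (51.7°) between the endpoints.
Interpolate at f = 1/2 with slerp weights a = sin((1−f)δ)/sin δ ≈ 0.556, b = sin(fδ)/sin δ ≈ 0.556.
p = a·p₁ + b·p₂ ≈ (-0.308, 0.887, 0.345); φ = arcsin(p_z) ≈ 20.19°, λ = atan2(p_y, p_x) ≈ 109.17°.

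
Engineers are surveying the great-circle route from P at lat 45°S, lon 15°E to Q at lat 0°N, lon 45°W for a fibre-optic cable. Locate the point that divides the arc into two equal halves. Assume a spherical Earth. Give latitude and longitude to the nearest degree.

≈ lat 25°S, lon 21°W

Convert each endpoint to a unit vector on the sphere (x = cos φ cos λ, y = cos φ sin λ, z = sin φ).
The central angle between the endpoints is δ = arccos(p₁·p₂) ≈ 1.209 rad (69.3°).
Interpolate at f = 1/2 with slerp weights a = sin((1−f)δ)/sin δ ≈ 0.608, b = sin(fδ)/sin δ ≈ 0.608.
p = a·p₁ + b·p₂ ≈ (0.845, -0.319, -0.430); φ = arcsin(p_z) ≈ -25.45°, λ = atan2(p_y, p_x) ≈ -20.66°.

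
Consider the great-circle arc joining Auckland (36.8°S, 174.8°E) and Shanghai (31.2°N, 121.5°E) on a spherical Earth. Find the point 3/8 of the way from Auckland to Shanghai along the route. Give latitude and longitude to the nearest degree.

≈ 12°S, 153°E

Convert each endpoint to a unit vector on the sphere (x = cos φ cos λ, y = cos φ sin λ, z = sin φ).
The central angle between the endpoints is δ = arccos(p₁·p₂) ≈ 1.472 rad (84.3°).
Interpolate at f = 3/8 with slerp weights a = sin((1−f)δ)/sin δ ≈ 0.799, b = sin(fδ)/sin δ ≈ 0.527.
p = a·p₁ + b·p₂ ≈ (-0.873, 0.442, -0.206); φ = arcsin(p_z) ≈ -11.88°, λ = atan2(p_y, p_x) ≈ 153.13°.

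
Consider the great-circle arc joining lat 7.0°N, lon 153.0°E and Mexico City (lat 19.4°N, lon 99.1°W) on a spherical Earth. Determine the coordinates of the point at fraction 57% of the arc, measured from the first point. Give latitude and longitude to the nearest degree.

Write both endpoints as unit vectors p₁, p₂ with components (cos φ cos λ, cos φ sin λ, sin φ).
The central angle between the endpoints is δ = arccos(p₁·p₂) ≈ 1.821 rad (104.3°).
Interpolate at f = 0.57 with slerp weights a = sin((1−f)δ)/sin δ ≈ 0.728, b = sin(fδ)/sin δ ≈ 0.889.
p = a·p₁ + b·p₂ ≈ (-0.776, -0.500, 0.384); φ = arcsin(p_z) ≈ 22.58°, λ = atan2(p_y, p_x) ≈ -147.23°.

≈ lat 23°N, lon 147°W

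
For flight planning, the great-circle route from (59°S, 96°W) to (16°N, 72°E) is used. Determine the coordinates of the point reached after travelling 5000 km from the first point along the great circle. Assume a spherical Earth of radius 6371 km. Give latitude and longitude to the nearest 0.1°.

≈ (72.7°S, 40.6°E)

Convert each endpoint to a unit vector on the sphere (x = cos φ cos λ, y = cos φ sin λ, z = sin φ).
The central angle between the endpoints is δ = arccos(p₁·p₂) ≈ 2.375 rad (136.1°). The total great-circle distance is δ·R ≈ 2.375 × 6371 ≈ 15133 km, so the target fraction is f = 5000/15133 ≈ 0.330.
Interpolate at f ≈ 0.330 with slerp weights a = sin((1−f)δ)/sin δ ≈ 1.442, b = sin(fδ)/sin δ ≈ 1.019.
p = a·p₁ + b·p₂ ≈ (0.225, 0.193, -0.955); φ = arcsin(p_z) ≈ -72.74°, λ = atan2(p_y, p_x) ≈ 40.63°.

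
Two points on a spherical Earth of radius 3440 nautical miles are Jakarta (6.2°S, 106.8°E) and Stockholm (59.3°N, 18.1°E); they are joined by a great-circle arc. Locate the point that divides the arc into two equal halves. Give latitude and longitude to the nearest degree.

≈ 34°N, 80°E

Convert each endpoint to a unit vector on the sphere (x = cos φ cos λ, y = cos φ sin λ, z = sin φ).
The central angle between the endpoints is δ = arccos(p₁·p₂) ≈ 1.652 rad (94.7°).
Interpolate at f = 1/2 with slerp weights a = sin((1−f)δ)/sin δ ≈ 0.738, b = sin(fδ)/sin δ ≈ 0.738.
p = a·p₁ + b·p₂ ≈ (0.146, 0.819, 0.555); φ = arcsin(p_z) ≈ 33.69°, λ = atan2(p_y, p_x) ≈ 79.89°.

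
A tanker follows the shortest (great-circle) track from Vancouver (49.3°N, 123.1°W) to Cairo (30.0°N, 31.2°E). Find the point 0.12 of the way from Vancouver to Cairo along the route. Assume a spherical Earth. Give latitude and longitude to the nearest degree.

≈ (60°N, 114°W)

The haversine formula gives a central angle δ ≈ 1.701 rad (97.5°) between the endpoints.
Interpolate at f = 0.12 with slerp weights a = sin((1−f)δ)/sin δ ≈ 1.006, b = sin(fδ)/sin δ ≈ 0.204.
p = a·p₁ + b·p₂ ≈ (-0.207, -0.458, 0.865); φ = arcsin(p_z) ≈ 59.85°, λ = atan2(p_y, p_x) ≈ -114.31°.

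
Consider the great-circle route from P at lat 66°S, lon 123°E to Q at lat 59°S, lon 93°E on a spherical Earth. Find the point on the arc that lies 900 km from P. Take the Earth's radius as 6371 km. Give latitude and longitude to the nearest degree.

≈ lat 63°S, lon 105°E

From cos δ = sin φ₁ sin φ₂ + cos φ₁ cos φ₂ cos Δλ, the central angle is δ ≈ 0.267 rad (15.3°). The total great-circle distance is δ·R ≈ 0.267 × 6371 ≈ 1703 km, so the target fraction is f = 900/1703 ≈ 0.528.
Interpolate at f ≈ 0.528 with slerp weights a = sin((1−f)δ)/sin δ ≈ 0.476, b = sin(fδ)/sin δ ≈ 0.533.
p = a·p₁ + b·p₂ ≈ (-0.120, 0.437, -0.892); φ = arcsin(p_z) ≈ -63.09°, λ = atan2(p_y, p_x) ≈ 105.35°.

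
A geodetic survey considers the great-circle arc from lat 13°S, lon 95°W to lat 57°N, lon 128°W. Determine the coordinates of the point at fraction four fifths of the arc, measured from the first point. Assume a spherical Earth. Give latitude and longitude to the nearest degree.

≈ lat 44°N, lon 117°W

From cos δ = sin φ₁ sin φ₂ + cos φ₁ cos φ₂ cos Δλ, the central angle is δ ≈ 1.311 rad (75.1°).
Interpolate at f = 4/5 with slerp weights a = sin((1−f)δ)/sin δ ≈ 0.268, b = sin(fδ)/sin δ ≈ 0.897.
p = a·p₁ + b·p₂ ≈ (-0.324, -0.645, 0.692); φ = arcsin(p_z) ≈ 43.78°, λ = atan2(p_y, p_x) ≈ -116.63°.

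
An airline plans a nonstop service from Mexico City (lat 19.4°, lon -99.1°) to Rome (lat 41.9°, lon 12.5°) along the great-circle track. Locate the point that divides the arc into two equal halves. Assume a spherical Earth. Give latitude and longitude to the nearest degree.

Write both endpoints as unit vectors p₁, p₂ with components (cos φ cos λ, cos φ sin λ, sin φ).
The central angle between the endpoints is δ = arccos(p₁·p₂) ≈ 1.607 rad (92.1°).
Interpolate at f = 1/2 with slerp weights a = sin((1−f)δ)/sin δ ≈ 0.720, b = sin(fδ)/sin δ ≈ 0.720.
p = a·p₁ + b·p₂ ≈ (0.416, -0.555, 0.720); φ = arcsin(p_z) ≈ 46.09°, λ = atan2(p_y, p_x) ≈ -53.14°.

≈ lat 46°, lon -53°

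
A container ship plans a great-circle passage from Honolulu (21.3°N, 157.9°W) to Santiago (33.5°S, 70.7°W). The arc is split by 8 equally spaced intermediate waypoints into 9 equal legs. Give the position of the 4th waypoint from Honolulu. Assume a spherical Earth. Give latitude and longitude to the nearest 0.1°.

Write both endpoints as unit vectors p₁, p₂ with components (cos φ cos λ, cos φ sin λ, sin φ).
The central angle between the endpoints is δ = arccos(p₁·p₂) ≈ 1.734 rad (99.4°).
Interpolate at f = 4/9 with slerp weights a = sin((1−f)δ)/sin δ ≈ 0.832, b = sin(fδ)/sin δ ≈ 0.706.
p = a·p₁ + b·p₂ ≈ (-0.524, -0.847, -0.087); φ = arcsin(p_z) ≈ -5.01°, λ = atan2(p_y, p_x) ≈ -121.72°.

≈ 5.0°S, 121.7°W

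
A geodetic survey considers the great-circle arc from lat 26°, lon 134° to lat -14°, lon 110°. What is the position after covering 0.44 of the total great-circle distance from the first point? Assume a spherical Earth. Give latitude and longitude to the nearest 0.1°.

From cos δ = sin φ₁ sin φ₂ + cos φ₁ cos φ₂ cos Δλ, the central angle is δ ≈ 0.808 rad (46.3°).
Interpolate at f = 0.44 with slerp weights a = sin((1−f)δ)/sin δ ≈ 0.605, b = sin(fδ)/sin δ ≈ 0.482.
p = a·p₁ + b·p₂ ≈ (-0.537, 0.830, 0.149); φ = arcsin(p_z) ≈ 8.55°, λ = atan2(p_y, p_x) ≈ 122.92°.

≈ lat 8.5°, lon 122.9°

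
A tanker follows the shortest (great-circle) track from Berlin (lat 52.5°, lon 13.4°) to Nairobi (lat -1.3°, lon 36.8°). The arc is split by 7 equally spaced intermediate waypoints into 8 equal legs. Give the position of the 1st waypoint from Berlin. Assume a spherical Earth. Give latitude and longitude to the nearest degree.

≈ lat 46°, lon 18°

Convert each endpoint to a unit vector on the sphere (x = cos φ cos λ, y = cos φ sin λ, z = sin φ).
The central angle between the endpoints is δ = arccos(p₁·p₂) ≈ 1.000 rad (57.3°).
Interpolate at f = 1/8 with slerp weights a = sin((1−f)δ)/sin δ ≈ 0.912, b = sin(fδ)/sin δ ≈ 0.148.
p = a·p₁ + b·p₂ ≈ (0.659, 0.217, 0.720); φ = arcsin(p_z) ≈ 46.08°, λ = atan2(p_y, p_x) ≈ 18.26°.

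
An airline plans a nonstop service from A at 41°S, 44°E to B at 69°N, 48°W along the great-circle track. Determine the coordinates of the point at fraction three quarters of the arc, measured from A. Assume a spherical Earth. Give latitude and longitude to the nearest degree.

Convert each endpoint to a unit vector on the sphere (x = cos φ cos λ, y = cos φ sin λ, z = sin φ).
The central angle between the endpoints is δ = arccos(p₁·p₂) ≈ 2.242 rad (128.5°).
Interpolate at f = 3/4 with slerp weights a = sin((1−f)δ)/sin δ ≈ 0.679, b = sin(fδ)/sin δ ≈ 1.269.
p = a·p₁ + b·p₂ ≈ (0.673, 0.018, 0.740); φ = arcsin(p_z) ≈ 47.69°, λ = atan2(p_y, p_x) ≈ 1.52°.

≈ 48°N, 2°E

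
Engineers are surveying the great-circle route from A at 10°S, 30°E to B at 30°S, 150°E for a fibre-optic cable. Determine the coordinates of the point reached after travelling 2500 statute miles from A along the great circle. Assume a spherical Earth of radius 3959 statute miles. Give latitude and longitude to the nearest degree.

≈ 29°S, 63°E

Write both endpoints as unit vectors p₁, p₂ with components (cos φ cos λ, cos φ sin λ, sin φ).
The central angle between the endpoints is δ = arccos(p₁·p₂) ≈ 1.917 rad (109.9°). The total great-circle distance is δ·R ≈ 1.917 × 3959 ≈ 7591 mi, so the target fraction is f = 2500/7591 ≈ 0.329.
Interpolate at f ≈ 0.329 with slerp weights a = sin((1−f)δ)/sin δ ≈ 1.020, b = sin(fδ)/sin δ ≈ 0.628.
p = a·p₁ + b·p₂ ≈ (0.399, 0.774, -0.491); φ = arcsin(p_z) ≈ -29.41°, λ = atan2(p_y, p_x) ≈ 62.71°.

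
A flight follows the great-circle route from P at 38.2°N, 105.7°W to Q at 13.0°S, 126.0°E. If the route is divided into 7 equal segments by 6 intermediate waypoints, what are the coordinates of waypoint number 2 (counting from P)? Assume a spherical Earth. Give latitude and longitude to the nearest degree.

≈ 38°N, 153°W

Convert each endpoint to a unit vector on the sphere (x = cos φ cos λ, y = cos φ sin λ, z = sin φ).
The central angle between the endpoints is δ = arccos(p₁·p₂) ≈ 2.232 rad (127.9°).
Interpolate at f = 2/7 with slerp weights a = sin((1−f)δ)/sin δ ≈ 1.266, b = sin(fδ)/sin δ ≈ 0.754.
p = a·p₁ + b·p₂ ≈ (-0.701, -0.364, 0.613); φ = arcsin(p_z) ≈ 37.84°, λ = atan2(p_y, p_x) ≈ -152.58°.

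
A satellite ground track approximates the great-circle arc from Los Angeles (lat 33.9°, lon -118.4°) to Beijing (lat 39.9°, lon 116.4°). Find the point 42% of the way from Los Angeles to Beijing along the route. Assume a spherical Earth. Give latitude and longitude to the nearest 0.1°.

≈ lat 56.9°, lon -163.4°

Write both endpoints as unit vectors p₁, p₂ with components (cos φ cos λ, cos φ sin λ, sin φ).
The central angle between the endpoints is δ = arccos(p₁·p₂) ≈ 1.580 rad (90.5°).
Interpolate at f = 0.42 with slerp weights a = sin((1−f)δ)/sin δ ≈ 0.793, b = sin(fδ)/sin δ ≈ 0.616.
p = a·p₁ + b·p₂ ≈ (-0.523, -0.156, 0.838); φ = arcsin(p_z) ≈ 56.90°, λ = atan2(p_y, p_x) ≈ -163.40°.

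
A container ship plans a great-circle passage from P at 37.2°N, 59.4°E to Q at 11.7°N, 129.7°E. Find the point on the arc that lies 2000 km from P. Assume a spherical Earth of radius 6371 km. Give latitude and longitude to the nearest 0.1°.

≈ 34.4°N, 81.4°E

Convert each endpoint to a unit vector on the sphere (x = cos φ cos λ, y = cos φ sin λ, z = sin φ).
The central angle between the endpoints is δ = arccos(p₁·p₂) ≈ 1.175 rad (67.3°). The total great-circle distance is δ·R ≈ 1.175 × 6371 ≈ 7486 km, so the target fraction is f = 2000/7486 ≈ 0.267.
Interpolate at f ≈ 0.267 with slerp weights a = sin((1−f)δ)/sin δ ≈ 0.822, b = sin(fδ)/sin δ ≈ 0.335.
p = a·p₁ + b·p₂ ≈ (0.124, 0.816, 0.565); φ = arcsin(p_z) ≈ 34.40°, λ = atan2(p_y, p_x) ≈ 81.36°.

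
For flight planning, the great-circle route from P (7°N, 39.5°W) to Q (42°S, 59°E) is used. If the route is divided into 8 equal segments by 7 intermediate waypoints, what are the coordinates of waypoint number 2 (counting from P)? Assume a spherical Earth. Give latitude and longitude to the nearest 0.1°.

From cos δ = sin φ₁ sin φ₂ + cos φ₁ cos φ₂ cos Δλ, the central angle is δ ≈ 1.763 rad (101.0°).
Interpolate at f = 2/8 with slerp weights a = sin((1−f)δ)/sin δ ≈ 0.987, b = sin(fδ)/sin δ ≈ 0.434.
p = a·p₁ + b·p₂ ≈ (0.922, -0.347, -0.170); φ = arcsin(p_z) ≈ -9.81°, λ = atan2(p_y, p_x) ≈ -20.59°.

≈ (9.8°S, 20.6°W)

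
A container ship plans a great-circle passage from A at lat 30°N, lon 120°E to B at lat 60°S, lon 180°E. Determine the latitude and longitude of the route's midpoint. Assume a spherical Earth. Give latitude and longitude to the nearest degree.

≈ lat 17°S, lon 141°E

From cos δ = sin φ₁ sin φ₂ + cos φ₁ cos φ₂ cos Δλ, the central angle is δ ≈ 1.789 rad (102.5°).
Interpolate at f = 1/2 with slerp weights a = sin((1−f)δ)/sin δ ≈ 0.799, b = sin(fδ)/sin δ ≈ 0.799.
p = a·p₁ + b·p₂ ≈ (-0.745, 0.599, -0.292); φ = arcsin(p_z) ≈ -17.00°, λ = atan2(p_y, p_x) ≈ 141.21°.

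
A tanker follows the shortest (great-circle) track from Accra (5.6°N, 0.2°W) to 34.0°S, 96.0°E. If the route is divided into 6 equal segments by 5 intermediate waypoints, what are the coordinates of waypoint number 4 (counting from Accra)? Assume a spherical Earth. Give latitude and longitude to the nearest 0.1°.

≈ 27.4°S, 58.4°E

The haversine formula gives a central angle δ ≈ 1.715 rad (98.3°) between the endpoints.
Interpolate at f = 4/6 with slerp weights a = sin((1−f)δ)/sin δ ≈ 0.547, b = sin(fδ)/sin δ ≈ 0.920.
p = a·p₁ + b·p₂ ≈ (0.464, 0.756, -0.461); φ = arcsin(p_z) ≈ -27.44°, λ = atan2(p_y, p_x) ≈ 58.45°.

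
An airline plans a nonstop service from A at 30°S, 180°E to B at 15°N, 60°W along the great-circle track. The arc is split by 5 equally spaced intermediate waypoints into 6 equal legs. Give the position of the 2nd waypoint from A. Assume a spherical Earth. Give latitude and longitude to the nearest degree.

The haversine formula gives a central angle δ ≈ 2.150 rad (123.2°) between the endpoints.
Interpolate at f = 2/6 with slerp weights a = sin((1−f)δ)/sin δ ≈ 1.184, b = sin(fδ)/sin δ ≈ 0.785.
p = a·p₁ + b·p₂ ≈ (-0.646, -0.657, -0.389); φ = arcsin(p_z) ≈ -22.88°, λ = atan2(p_y, p_x) ≈ -134.53°.

≈ 23°S, 135°W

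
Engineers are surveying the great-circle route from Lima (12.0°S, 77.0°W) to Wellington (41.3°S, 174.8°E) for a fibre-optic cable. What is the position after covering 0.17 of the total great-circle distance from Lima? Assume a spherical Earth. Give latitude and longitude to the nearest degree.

≈ (23°S, 90°W)

Write both endpoints as unit vectors p₁, p₂ with components (cos φ cos λ, cos φ sin λ, sin φ).
The central angle between the endpoints is δ = arccos(p₁·p₂) ≈ 1.663 rad (95.3°).
Interpolate at f = 0.17 with slerp weights a = sin((1−f)δ)/sin δ ≈ 0.986, b = sin(fδ)/sin δ ≈ 0.280.
p = a·p₁ + b·p₂ ≈ (0.007, -0.921, -0.390); φ = arcsin(p_z) ≈ -22.95°, λ = atan2(p_y, p_x) ≈ -89.54°.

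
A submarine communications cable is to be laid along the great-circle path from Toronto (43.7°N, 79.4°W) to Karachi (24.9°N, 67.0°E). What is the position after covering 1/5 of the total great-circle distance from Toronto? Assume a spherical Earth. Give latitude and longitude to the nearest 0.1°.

≈ 60.0°N, 57.6°W

Convert each endpoint to a unit vector on the sphere (x = cos φ cos λ, y = cos φ sin λ, z = sin φ).
The central angle between the endpoints is δ = arccos(p₁·p₂) ≈ 1.829 rad (104.8°).
Interpolate at f = 1/5 with slerp weights a = sin((1−f)δ)/sin δ ≈ 1.028, b = sin(fδ)/sin δ ≈ 0.370.
p = a·p₁ + b·p₂ ≈ (0.268, -0.422, 0.866); φ = arcsin(p_z) ≈ 60.02°, λ = atan2(p_y, p_x) ≈ -57.59°.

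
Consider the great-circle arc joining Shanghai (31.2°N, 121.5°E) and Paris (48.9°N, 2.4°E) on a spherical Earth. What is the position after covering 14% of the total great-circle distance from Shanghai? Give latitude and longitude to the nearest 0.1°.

Write both endpoints as unit vectors p₁, p₂ with components (cos φ cos λ, cos φ sin λ, sin φ).
The central angle between the endpoints is δ = arccos(p₁·p₂) ≈ 1.454 rad (83.3°).
Interpolate at f = 0.14 with slerp weights a = sin((1−f)δ)/sin δ ≈ 0.956, b = sin(fδ)/sin δ ≈ 0.204.
p = a·p₁ + b·p₂ ≈ (-0.293, 0.703, 0.648); φ = arcsin(p_z) ≈ 40.42°, λ = atan2(p_y, p_x) ≈ 112.67°.

≈ (40.4°N, 112.7°E)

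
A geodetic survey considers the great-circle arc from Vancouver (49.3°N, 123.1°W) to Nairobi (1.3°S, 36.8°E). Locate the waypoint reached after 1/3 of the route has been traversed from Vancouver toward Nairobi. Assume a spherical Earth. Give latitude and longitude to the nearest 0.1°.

≈ 72.4°N, 35.6°W

Write both endpoints as unit vectors p₁, p₂ with components (cos φ cos λ, cos φ sin λ, sin φ).
The central angle between the endpoints is δ = arccos(p₁·p₂) ≈ 2.252 rad (129.0°).
Interpolate at f = 1/3 with slerp weights a = sin((1−f)δ)/sin δ ≈ 1.284, b = sin(fδ)/sin δ ≈ 0.878.
p = a·p₁ + b·p₂ ≈ (0.245, -0.176, 0.953); φ = arcsin(p_z) ≈ 72.43°, λ = atan2(p_y, p_x) ≈ -35.59°.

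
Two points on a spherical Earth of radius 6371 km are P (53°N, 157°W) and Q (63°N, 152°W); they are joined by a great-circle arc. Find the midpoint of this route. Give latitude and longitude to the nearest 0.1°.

≈ (58.0°N, 154.9°W)

Write both endpoints as unit vectors p₁, p₂ with components (cos φ cos λ, cos φ sin λ, sin φ).
The central angle between the endpoints is δ = arccos(p₁·p₂) ≈ 0.180 rad (10.3°).
Interpolate at f = 1/2 with slerp weights a = sin((1−f)δ)/sin δ ≈ 0.502, b = sin(fδ)/sin δ ≈ 0.502.
p = a·p₁ + b·p₂ ≈ (-0.479, -0.225, 0.848); φ = arcsin(p_z) ≈ 58.02°, λ = atan2(p_y, p_x) ≈ -154.85°.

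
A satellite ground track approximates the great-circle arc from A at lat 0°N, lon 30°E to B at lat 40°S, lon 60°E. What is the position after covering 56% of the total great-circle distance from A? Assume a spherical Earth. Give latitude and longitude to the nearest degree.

From cos δ = sin φ₁ sin φ₂ + cos φ₁ cos φ₂ cos Δλ, the central angle is δ ≈ 0.845 rad (48.4°).
Interpolate at f = 0.56 with slerp weights a = sin((1−f)δ)/sin δ ≈ 0.486, b = sin(fδ)/sin δ ≈ 0.609.
p = a·p₁ + b·p₂ ≈ (0.654, 0.647, -0.392); φ = arcsin(p_z) ≈ -23.06°, λ = atan2(p_y, p_x) ≈ 44.69°.

≈ lat 23°S, lon 45°E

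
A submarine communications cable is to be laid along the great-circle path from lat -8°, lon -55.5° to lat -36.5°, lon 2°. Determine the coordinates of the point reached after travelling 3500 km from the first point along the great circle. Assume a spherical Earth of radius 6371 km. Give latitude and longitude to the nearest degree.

≈ lat -26°, lon -28°

The haversine formula gives a central angle δ ≈ 1.035 rad (59.3°) between the endpoints. The total great-circle distance is δ·R ≈ 1.035 × 6371 ≈ 6594 km, so the target fraction is f = 3500/6594 ≈ 0.531.
Interpolate at f ≈ 0.531 with slerp weights a = sin((1−f)δ)/sin δ ≈ 0.543, b = sin(fδ)/sin δ ≈ 0.607.
p = a·p₁ + b·p₂ ≈ (0.792, -0.426, -0.437); φ = arcsin(p_z) ≈ -25.90°, λ = atan2(p_y, p_x) ≈ -28.27°.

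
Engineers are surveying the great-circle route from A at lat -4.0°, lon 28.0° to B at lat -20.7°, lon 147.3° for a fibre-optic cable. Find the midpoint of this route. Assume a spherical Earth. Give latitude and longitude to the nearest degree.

The haversine formula gives a central angle δ ≈ 2.018 rad (115.6°) between the endpoints.
Interpolate at f = 1/2 with slerp weights a = sin((1−f)δ)/sin δ ≈ 0.938, b = sin(fδ)/sin δ ≈ 0.938.
p = a·p₁ + b·p₂ ≈ (0.088, 0.914, -0.397); φ = arcsin(p_z) ≈ -23.40°, λ = atan2(p_y, p_x) ≈ 84.51°.

≈ lat -23°, lon 85°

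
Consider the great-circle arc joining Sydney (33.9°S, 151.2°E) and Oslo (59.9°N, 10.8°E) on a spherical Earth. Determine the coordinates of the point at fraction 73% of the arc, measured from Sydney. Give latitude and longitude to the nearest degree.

≈ (55°N, 86°E)

Write both endpoints as unit vectors p₁, p₂ with components (cos φ cos λ, cos φ sin λ, sin φ).
The central angle between the endpoints is δ = arccos(p₁·p₂) ≈ 2.504 rad (143.4°).
Interpolate at f = 0.73 with slerp weights a = sin((1−f)δ)/sin δ ≈ 1.050, b = sin(fδ)/sin δ ≈ 1.624.
p = a·p₁ + b·p₂ ≈ (0.036, 0.573, 0.819); φ = arcsin(p_z) ≈ 54.99°, λ = atan2(p_y, p_x) ≈ 86.41°.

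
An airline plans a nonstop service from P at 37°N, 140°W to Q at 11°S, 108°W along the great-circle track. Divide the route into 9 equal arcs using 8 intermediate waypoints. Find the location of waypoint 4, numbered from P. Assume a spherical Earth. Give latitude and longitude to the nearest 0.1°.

≈ 16.2°N, 124.0°W

Write both endpoints as unit vectors p₁, p₂ with components (cos φ cos λ, cos φ sin λ, sin φ).
The central angle between the endpoints is δ = arccos(p₁·p₂) ≈ 0.988 rad (56.6°).
Interpolate at f = 4/9 with slerp weights a = sin((1−f)δ)/sin δ ≈ 0.625, b = sin(fδ)/sin δ ≈ 0.509.
p = a·p₁ + b·p₂ ≈ (-0.537, -0.796, 0.279); φ = arcsin(p_z) ≈ 16.20°, λ = atan2(p_y, p_x) ≈ -123.99°.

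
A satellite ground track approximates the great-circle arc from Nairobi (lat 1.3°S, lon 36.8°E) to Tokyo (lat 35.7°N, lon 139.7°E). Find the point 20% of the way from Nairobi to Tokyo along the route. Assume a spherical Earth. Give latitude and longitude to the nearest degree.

Write both endpoints as unit vectors p₁, p₂ with components (cos φ cos λ, cos φ sin λ, sin φ).
The central angle between the endpoints is δ = arccos(p₁·p₂) ≈ 1.767 rad (101.2°).
Interpolate at f = 0.20 with slerp weights a = sin((1−f)δ)/sin δ ≈ 1.007, b = sin(fδ)/sin δ ≈ 0.353.
p = a·p₁ + b·p₂ ≈ (0.588, 0.788, 0.183); φ = arcsin(p_z) ≈ 10.54°, λ = atan2(p_y, p_x) ≈ 53.30°.

≈ lat 11°N, lon 53°E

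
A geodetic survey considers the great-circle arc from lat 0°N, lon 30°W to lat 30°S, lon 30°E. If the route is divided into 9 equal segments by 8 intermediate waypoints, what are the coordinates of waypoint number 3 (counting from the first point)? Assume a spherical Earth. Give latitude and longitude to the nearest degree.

≈ lat 12°S, lon 12°W

Convert each endpoint to a unit vector on the sphere (x = cos φ cos λ, y = cos φ sin λ, z = sin φ).
The central angle between the endpoints is δ = arccos(p₁·p₂) ≈ 1.123 rad (64.3°).
Interpolate at f = 3/9 with slerp weights a = sin((1−f)δ)/sin δ ≈ 0.755, b = sin(fδ)/sin δ ≈ 0.406.
p = a·p₁ + b·p₂ ≈ (0.958, -0.202, -0.203); φ = arcsin(p_z) ≈ -11.70°, λ = atan2(p_y, p_x) ≈ -11.90°.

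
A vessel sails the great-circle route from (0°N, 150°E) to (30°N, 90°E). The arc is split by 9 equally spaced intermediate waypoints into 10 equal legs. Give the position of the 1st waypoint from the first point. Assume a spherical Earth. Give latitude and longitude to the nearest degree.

The haversine formula gives a central angle δ ≈ 1.123 rad (64.3°) between the endpoints.
Interpolate at f = 1/10 with slerp weights a = sin((1−f)δ)/sin δ ≈ 0.940, b = sin(fδ)/sin δ ≈ 0.124.
p = a·p₁ + b·p₂ ≈ (-0.814, 0.578, 0.062); φ = arcsin(p_z) ≈ 3.56°, λ = atan2(p_y, p_x) ≈ 144.64°.

≈ (4°N, 145°E)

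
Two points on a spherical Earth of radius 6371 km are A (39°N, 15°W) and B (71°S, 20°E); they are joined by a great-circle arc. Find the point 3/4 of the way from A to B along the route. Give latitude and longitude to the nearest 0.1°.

Write both endpoints as unit vectors p₁, p₂ with components (cos φ cos λ, cos φ sin λ, sin φ).
The central angle between the endpoints is δ = arccos(p₁·p₂) ≈ 1.969 rad (112.8°).
Interpolate at f = 3/4 with slerp weights a = sin((1−f)δ)/sin δ ≈ 0.513, b = sin(fδ)/sin δ ≈ 1.080.
p = a·p₁ + b·p₂ ≈ (0.715, 0.017, -0.699); φ = arcsin(p_z) ≈ -44.31°, λ = atan2(p_y, p_x) ≈ 1.37°.

≈ (44.3°S, 1.4°E)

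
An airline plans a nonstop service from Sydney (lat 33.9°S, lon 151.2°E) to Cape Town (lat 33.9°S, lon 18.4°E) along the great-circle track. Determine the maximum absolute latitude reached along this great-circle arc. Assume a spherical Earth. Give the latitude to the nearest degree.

The great circle lies in the plane with unit normal n̂ = (p₁ × p₂)/|p₁ × p₂|.
Here n̂_z ≈ -0.512; the vertex latitude is φ_max = arccos|n̂_z| ≈ 59.2°.
Check via Clairaut: cos φ_max = |cos φ₁| · sin C = cos(33.9°)·sin(141.9°) ≈ 0.512, again giving ≈ 59.2°.

≈ 59°S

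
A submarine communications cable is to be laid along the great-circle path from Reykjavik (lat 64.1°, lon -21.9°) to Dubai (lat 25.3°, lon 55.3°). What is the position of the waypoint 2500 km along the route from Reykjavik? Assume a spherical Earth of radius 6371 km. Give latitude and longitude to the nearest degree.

Write both endpoints as unit vectors p₁, p₂ with components (cos φ cos λ, cos φ sin λ, sin φ).
The central angle between the endpoints is δ = arccos(p₁·p₂) ≈ 1.079 rad (61.8°). The total great-circle distance is δ·R ≈ 1.079 × 6371 ≈ 6876 km, so the target fraction is f = 2500/6876 ≈ 0.364.
Interpolate at f ≈ 0.364 with slerp weights a = sin((1−f)δ)/sin δ ≈ 0.719, b = sin(fδ)/sin δ ≈ 0.434.
p = a·p₁ + b·p₂ ≈ (0.515, 0.205, 0.832); φ = arcsin(p_z) ≈ 56.35°, λ = atan2(p_y, p_x) ≈ 21.73°.

≈ lat 56°, lon 22°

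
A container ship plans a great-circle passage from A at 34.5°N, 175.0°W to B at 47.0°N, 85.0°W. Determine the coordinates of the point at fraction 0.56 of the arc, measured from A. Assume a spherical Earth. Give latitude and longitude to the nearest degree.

Write both endpoints as unit vectors p₁, p₂ with components (cos φ cos λ, cos φ sin λ, sin φ).
The central angle between the endpoints is δ = arccos(p₁·p₂) ≈ 1.144 rad (65.5°).
Interpolate at f = 0.56 with slerp weights a = sin((1−f)δ)/sin δ ≈ 0.530, b = sin(fδ)/sin δ ≈ 0.657.
p = a·p₁ + b·p₂ ≈ (-0.396, -0.484, 0.780); φ = arcsin(p_z) ≈ 51.29°, λ = atan2(p_y, p_x) ≈ -129.28°.

≈ 51°N, 129°W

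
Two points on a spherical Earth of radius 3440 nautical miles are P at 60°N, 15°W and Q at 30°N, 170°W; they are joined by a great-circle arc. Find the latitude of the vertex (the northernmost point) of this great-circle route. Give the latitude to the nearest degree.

The great circle lies in the plane with unit normal n̂ = (p₁ × p₂)/|p₁ × p₂|.
Here n̂_z ≈ -0.183; the vertex latitude is φ_max = arccos|n̂_z| ≈ 79.4°.

≈ 79°N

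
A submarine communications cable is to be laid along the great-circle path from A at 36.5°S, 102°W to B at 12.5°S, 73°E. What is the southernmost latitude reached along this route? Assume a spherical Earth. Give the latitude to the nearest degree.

≈ 85°S

The great circle lies in the plane with unit normal n̂ = (p₁ × p₂)/|p₁ × p₂|.
Here n̂_z ≈ +0.090; the vertex latitude is φ_max = arccos|n̂_z| ≈ 84.8°.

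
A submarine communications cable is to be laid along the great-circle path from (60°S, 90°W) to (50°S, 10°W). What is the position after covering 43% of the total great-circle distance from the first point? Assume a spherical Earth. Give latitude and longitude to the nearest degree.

≈ (62°S, 50°W)

Convert each endpoint to a unit vector on the sphere (x = cos φ cos λ, y = cos φ sin λ, z = sin φ).
The central angle between the endpoints is δ = arccos(p₁·p₂) ≈ 0.768 rad (44.0°).
Interpolate at f = 0.43 with slerp weights a = sin((1−f)δ)/sin δ ≈ 0.610, b = sin(fδ)/sin δ ≈ 0.467.
p = a·p₁ + b·p₂ ≈ (0.295, -0.357, -0.886); φ = arcsin(p_z) ≈ -62.38°, λ = atan2(p_y, p_x) ≈ -50.40°.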